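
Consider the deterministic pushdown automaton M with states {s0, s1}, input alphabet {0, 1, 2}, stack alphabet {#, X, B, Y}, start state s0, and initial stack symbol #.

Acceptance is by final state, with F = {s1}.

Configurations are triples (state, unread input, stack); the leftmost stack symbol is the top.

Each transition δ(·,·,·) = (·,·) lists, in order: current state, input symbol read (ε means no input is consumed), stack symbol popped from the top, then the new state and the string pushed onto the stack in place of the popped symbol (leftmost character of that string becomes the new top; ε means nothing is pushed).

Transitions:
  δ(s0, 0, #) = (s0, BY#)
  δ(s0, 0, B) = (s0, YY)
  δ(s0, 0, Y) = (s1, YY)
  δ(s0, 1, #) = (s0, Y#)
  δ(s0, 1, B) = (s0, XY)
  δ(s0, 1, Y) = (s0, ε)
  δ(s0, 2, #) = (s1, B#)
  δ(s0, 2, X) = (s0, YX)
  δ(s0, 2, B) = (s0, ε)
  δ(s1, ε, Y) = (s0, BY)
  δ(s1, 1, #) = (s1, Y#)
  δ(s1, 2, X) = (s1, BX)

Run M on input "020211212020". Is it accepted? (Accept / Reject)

(s0, 020211212020, #)
  read 0, top #: go to s0, push BY# → (s0, 20211212020, BY#)
  read 2, top B: go to s0, push ε → (s0, 0211212020, Y#)
  read 0, top Y: go to s1, push YY → (s1, 211212020, YY#)
  ε-move, top Y: go to s0, push BY → (s0, 211212020, BYY#)
  read 2, top B: go to s0, push ε → (s0, 11212020, YY#)
  read 1, top Y: go to s0, push ε → (s0, 1212020, Y#)
  read 1, top Y: go to s0, push ε → (s0, 212020, #)
  read 2, top #: go to s1, push B# → (s1, 12020, B#)
No transition applies at (s1, 12020, B#); input not fully consumed.

Reject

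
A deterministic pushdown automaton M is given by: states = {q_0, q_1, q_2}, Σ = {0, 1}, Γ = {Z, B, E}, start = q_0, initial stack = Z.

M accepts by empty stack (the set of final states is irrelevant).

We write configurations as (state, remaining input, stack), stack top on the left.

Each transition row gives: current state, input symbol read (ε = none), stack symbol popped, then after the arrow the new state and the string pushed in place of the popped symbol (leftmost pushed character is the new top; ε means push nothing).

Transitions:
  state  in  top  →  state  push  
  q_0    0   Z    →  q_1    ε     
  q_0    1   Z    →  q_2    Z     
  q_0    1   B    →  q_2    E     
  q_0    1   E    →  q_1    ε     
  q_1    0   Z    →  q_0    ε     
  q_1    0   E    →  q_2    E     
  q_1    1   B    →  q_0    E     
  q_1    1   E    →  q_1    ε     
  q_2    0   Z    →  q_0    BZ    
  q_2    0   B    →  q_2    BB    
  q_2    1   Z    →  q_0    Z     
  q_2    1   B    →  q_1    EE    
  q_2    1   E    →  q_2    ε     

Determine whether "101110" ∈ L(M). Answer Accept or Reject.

(q_0, 101110, Z)
  read 1, top Z: go to q_2, push Z → (q_2, 01110, Z)
  read 0, top Z: go to q_0, push BZ → (q_0, 1110, BZ)
  read 1, top B: go to q_2, push E → (q_2, 110, EZ)
  read 1, top E: go to q_2, push ε → (q_2, 10, Z)
  read 1, top Z: go to q_0, push Z → (q_0, 0, Z)
  read 0, top Z: go to q_1, push ε → (q_1, ε, ε)
All input consumed and the stack is empty.

Accept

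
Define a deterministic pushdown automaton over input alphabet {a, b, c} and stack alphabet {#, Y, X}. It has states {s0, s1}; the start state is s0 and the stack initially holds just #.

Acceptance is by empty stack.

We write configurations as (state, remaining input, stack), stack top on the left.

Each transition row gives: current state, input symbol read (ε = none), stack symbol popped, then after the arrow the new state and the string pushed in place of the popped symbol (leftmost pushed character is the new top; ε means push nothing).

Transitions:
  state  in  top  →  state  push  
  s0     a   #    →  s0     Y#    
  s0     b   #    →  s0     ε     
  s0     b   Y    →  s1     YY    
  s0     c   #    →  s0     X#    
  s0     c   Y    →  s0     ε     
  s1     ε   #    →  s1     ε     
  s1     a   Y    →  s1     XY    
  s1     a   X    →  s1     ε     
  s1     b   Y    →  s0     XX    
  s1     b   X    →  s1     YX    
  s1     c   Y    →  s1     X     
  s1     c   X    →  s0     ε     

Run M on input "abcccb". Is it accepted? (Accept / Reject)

Accept

(s0, abcccb, #) ⊢ (s0, bcccb, Y#) ⊢ (s1, cccb, YY#) ⊢ (s1, ccb, XY#) ⊢ (s0, cb, Y#) ⊢ (s0, b, #) ⊢ (s0, ε, ε)
All input consumed and the stack is empty.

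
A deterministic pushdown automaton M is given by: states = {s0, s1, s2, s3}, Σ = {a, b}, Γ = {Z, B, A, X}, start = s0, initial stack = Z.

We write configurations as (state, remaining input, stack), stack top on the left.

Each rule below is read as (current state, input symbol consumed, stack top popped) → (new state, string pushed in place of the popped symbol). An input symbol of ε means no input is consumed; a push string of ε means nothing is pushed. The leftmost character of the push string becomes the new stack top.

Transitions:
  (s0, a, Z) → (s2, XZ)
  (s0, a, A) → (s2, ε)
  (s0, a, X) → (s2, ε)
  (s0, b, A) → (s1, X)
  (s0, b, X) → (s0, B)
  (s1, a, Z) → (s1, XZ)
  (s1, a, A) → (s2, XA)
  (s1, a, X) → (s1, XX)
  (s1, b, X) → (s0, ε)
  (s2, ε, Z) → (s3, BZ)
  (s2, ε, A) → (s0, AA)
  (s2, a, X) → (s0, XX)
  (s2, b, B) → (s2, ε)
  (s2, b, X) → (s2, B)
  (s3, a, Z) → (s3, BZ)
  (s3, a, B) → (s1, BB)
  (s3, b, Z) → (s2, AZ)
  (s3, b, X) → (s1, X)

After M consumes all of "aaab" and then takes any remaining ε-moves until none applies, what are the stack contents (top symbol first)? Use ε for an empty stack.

BZ

(s0, aaab, Z)
  read a, top Z: go to s2, push XZ → (s2, aab, XZ)
  read a, top X: go to s0, push XX → (s0, ab, XXZ)
  read a, top X: go to s2, push ε → (s2, b, XZ)
  read b, top X: go to s2, push B → (s2, ε, BZ)
All input consumed in state s2 with stack BZ.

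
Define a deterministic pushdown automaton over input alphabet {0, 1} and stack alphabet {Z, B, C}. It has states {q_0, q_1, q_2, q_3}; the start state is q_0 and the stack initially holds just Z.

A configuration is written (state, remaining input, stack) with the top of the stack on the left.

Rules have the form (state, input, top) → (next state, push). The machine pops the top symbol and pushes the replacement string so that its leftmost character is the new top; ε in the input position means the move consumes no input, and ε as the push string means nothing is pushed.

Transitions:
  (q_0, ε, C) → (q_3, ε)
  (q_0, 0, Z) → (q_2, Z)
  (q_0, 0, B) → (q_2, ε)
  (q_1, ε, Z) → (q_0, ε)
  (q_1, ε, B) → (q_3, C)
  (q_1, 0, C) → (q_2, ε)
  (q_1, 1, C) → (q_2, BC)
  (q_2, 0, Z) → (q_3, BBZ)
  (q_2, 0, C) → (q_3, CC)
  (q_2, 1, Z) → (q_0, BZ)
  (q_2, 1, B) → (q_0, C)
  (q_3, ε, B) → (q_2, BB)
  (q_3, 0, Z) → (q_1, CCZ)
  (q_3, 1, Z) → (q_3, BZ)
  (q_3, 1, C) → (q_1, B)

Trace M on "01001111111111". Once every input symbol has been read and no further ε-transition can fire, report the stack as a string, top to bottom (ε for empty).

BBBZ

(q_0, 01001111111111, Z) ⊢ (q_2, 1001111111111, Z) ⊢ (q_0, 001111111111, BZ) ⊢ (q_2, 01111111111, Z) ⊢ (q_3, 1111111111, BBZ) ⊢ (q_2, 1111111111, BBBZ) ⊢ (q_0, 111111111, CBBZ) ⊢ (q_3, 111111111, BBZ) ⊢ (q_2, 111111111, BBBZ) ⊢ (q_0, 11111111, CBBZ) ⊢ (q_3, 11111111, BBZ) ⊢ (q_2, 11111111, BBBZ) ⊢ (q_0, 1111111, CBBZ) ⊢ (q_3, 1111111, BBZ) ⊢ (q_2, 1111111, BBBZ) ⊢ (q_0, 111111, CBBZ) ⊢ (q_3, 111111, BBZ) ⊢ (q_2, 111111, BBBZ) ⊢ (q_0, 11111, CBBZ) ⊢ (q_3, 11111, BBZ) ⊢ (q_2, 11111, BBBZ) ⊢ (q_0, 1111, CBBZ) ⊢ (q_3, 1111, BBZ) ⊢ (q_2, 1111, BBBZ) ⊢ (q_0, 111, CBBZ) ⊢ (q_3, 111, BBZ) ⊢ (q_2, 111, BBBZ) ⊢ (q_0, 11, CBBZ) ⊢ (q_3, 11, BBZ) ⊢ (q_2, 11, BBBZ) ⊢ (q_0, 1, CBBZ) ⊢ (q_3, 1, BBZ) ⊢ (q_2, 1, BBBZ) ⊢ (q_0, ε, CBBZ) ⊢ (q_3, ε, BBZ) ⊢ (q_2, ε, BBBZ)
All input consumed in state q_2 with stack BBBZ.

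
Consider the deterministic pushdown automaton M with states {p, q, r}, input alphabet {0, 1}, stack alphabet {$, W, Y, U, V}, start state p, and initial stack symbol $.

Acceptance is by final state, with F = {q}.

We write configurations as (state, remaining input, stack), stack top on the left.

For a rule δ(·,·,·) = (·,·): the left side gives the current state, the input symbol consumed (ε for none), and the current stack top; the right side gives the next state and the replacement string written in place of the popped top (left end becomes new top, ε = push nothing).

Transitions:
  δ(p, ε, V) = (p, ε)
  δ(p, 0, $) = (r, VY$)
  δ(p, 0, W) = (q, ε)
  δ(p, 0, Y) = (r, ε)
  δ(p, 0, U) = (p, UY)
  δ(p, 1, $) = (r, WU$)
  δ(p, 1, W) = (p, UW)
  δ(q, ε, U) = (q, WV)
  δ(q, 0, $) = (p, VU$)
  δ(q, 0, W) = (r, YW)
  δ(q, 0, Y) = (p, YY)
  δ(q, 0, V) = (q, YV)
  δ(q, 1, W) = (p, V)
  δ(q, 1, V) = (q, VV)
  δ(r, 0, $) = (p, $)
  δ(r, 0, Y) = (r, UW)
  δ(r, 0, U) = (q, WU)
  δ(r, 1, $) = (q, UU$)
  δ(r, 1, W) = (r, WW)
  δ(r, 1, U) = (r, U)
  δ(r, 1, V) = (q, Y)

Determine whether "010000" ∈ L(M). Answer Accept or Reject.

Accept

(p, 010000, $) ⊢ (r, 10000, VY$) ⊢ (q, 0000, YY$) ⊢ (p, 000, YYY$) ⊢ (r, 00, YY$) ⊢ (r, 0, UWY$) ⊢ (q, ε, WUWY$)
All input consumed; state q ∈ F.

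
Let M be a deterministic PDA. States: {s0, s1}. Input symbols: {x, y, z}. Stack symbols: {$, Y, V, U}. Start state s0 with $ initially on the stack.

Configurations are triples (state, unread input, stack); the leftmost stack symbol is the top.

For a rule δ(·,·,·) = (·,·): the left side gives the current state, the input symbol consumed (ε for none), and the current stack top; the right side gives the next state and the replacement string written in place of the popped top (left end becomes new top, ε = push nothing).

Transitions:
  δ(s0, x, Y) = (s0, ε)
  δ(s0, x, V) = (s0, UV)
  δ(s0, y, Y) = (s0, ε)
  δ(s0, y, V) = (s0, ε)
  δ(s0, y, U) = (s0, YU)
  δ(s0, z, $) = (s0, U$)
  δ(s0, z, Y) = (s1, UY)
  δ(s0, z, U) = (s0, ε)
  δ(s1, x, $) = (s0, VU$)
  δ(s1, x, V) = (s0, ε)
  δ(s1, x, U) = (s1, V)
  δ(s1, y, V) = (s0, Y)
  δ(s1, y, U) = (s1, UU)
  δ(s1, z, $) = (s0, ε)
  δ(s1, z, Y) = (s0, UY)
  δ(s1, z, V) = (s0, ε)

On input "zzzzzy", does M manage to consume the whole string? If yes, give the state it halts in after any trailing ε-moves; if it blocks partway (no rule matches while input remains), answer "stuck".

s0

(s0, zzzzzy, $)
  read z, top $: go to s0, push U$ → (s0, zzzzy, U$)
  read z, top U: go to s0, push ε → (s0, zzzy, $)
  read z, top $: go to s0, push U$ → (s0, zzy, U$)
  read z, top U: go to s0, push ε → (s0, zy, $)
  read z, top $: go to s0, push U$ → (s0, y, U$)
  read y, top U: go to s0, push YU → (s0, ε, YU$)
All input consumed; M is in state s0.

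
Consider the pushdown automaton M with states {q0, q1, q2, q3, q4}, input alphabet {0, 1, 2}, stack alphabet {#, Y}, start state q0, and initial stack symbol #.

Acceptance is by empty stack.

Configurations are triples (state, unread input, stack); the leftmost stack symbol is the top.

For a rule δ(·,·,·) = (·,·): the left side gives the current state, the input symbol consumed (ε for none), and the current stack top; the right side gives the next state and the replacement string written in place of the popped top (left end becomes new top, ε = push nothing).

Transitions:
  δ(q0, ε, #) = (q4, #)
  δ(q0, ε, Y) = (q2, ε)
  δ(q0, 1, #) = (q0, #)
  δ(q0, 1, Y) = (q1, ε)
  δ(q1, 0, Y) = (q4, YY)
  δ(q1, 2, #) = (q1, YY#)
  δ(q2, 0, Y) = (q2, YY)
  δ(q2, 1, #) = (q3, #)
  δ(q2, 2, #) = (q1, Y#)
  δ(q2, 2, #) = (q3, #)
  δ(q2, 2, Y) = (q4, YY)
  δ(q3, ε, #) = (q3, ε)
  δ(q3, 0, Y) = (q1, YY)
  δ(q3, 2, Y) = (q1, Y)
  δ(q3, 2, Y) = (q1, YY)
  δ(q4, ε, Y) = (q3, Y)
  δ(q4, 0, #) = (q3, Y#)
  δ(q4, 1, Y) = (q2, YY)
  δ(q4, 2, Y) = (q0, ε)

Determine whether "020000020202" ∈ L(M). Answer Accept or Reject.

No computation consumes all input and empties the stack.

Reject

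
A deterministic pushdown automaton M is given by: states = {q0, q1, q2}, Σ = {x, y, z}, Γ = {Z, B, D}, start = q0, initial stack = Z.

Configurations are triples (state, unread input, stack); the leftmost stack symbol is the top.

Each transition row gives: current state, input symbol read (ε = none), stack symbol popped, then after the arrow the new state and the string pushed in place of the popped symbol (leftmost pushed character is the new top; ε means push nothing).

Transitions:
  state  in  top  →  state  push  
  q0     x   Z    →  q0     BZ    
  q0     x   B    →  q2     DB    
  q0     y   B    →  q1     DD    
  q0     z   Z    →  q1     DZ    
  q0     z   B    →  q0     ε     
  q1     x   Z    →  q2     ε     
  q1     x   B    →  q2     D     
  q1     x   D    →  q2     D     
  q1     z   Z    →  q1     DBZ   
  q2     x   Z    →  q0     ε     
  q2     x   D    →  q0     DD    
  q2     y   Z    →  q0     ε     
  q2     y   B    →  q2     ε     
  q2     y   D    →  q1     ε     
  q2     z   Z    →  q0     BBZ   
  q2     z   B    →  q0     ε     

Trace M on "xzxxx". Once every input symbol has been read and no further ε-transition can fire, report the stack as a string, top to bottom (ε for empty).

DDBZ

(q0, xzxxx, Z)
  read x, top Z: go to q0, push BZ → (q0, zxxx, BZ)
  read z, top B: go to q0, push ε → (q0, xxx, Z)
  read x, top Z: go to q0, push BZ → (q0, xx, BZ)
  read x, top B: go to q2, push DB → (q2, x, DBZ)
  read x, top D: go to q0, push DD → (q0, ε, DDBZ)
All input consumed in state q0 with stack DDBZ.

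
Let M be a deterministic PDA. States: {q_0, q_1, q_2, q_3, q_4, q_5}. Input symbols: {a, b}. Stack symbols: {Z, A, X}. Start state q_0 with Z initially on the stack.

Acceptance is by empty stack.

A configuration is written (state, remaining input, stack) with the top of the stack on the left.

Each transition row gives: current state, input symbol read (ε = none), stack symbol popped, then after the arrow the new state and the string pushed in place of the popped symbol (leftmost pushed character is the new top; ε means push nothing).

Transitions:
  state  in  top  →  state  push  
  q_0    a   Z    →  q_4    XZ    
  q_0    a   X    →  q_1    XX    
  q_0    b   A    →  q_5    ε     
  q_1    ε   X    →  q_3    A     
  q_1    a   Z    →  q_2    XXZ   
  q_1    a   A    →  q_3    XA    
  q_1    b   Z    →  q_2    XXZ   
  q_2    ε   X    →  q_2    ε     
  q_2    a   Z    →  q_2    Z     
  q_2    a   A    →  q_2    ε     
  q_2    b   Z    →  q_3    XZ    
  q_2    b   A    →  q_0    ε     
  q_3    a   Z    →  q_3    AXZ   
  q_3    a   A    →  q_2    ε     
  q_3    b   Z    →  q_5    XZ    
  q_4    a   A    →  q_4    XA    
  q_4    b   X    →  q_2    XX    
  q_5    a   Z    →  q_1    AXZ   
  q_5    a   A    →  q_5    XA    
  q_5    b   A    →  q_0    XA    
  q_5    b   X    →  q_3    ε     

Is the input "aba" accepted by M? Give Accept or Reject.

(q_0, aba, Z)
  read a, top Z: go to q_4, push XZ → (q_4, ba, XZ)
  read b, top X: go to q_2, push XX → (q_2, a, XXZ)
  ε-move, top X: go to q_2, push ε → (q_2, a, XZ)
  ε-move, top X: go to q_2, push ε → (q_2, a, Z)
  read a, top Z: go to q_2, push Z → (q_2, ε, Z)
All input consumed; stack is Z, not empty, and no further ε-move applies.

Reject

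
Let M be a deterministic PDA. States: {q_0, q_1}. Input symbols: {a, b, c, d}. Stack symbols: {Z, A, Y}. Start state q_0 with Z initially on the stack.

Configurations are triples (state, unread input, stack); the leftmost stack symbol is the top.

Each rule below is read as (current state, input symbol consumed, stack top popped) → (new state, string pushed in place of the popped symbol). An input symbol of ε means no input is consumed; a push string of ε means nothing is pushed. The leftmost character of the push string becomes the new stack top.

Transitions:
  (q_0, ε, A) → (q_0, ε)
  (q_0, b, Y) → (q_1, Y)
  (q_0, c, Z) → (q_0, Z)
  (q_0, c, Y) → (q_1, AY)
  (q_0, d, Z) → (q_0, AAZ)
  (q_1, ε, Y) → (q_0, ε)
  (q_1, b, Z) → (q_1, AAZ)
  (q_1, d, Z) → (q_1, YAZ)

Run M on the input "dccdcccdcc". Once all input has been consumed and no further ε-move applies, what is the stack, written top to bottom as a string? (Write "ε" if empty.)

Z

(q_0, dccdcccdcc, Z)
  read d, top Z: go to q_0, push AAZ → (q_0, ccdcccdcc, AAZ)
  ε-move, top A: go to q_0, push ε → (q_0, ccdcccdcc, AZ)
  ε-move, top A: go to q_0, push ε → (q_0, ccdcccdcc, Z)
  read c, top Z: go to q_0, push Z → (q_0, cdcccdcc, Z)
  read c, top Z: go to q_0, push Z → (q_0, dcccdcc, Z)
  read d, top Z: go to q_0, push AAZ → (q_0, cccdcc, AAZ)
  ε-move, top A: go to q_0, push ε → (q_0, cccdcc, AZ)
  ε-move, top A: go to q_0, push ε → (q_0, cccdcc, Z)
  read c, top Z: go to q_0, push Z → (q_0, ccdcc, Z)
  read c, top Z: go to q_0, push Z → (q_0, cdcc, Z)
  read c, top Z: go to q_0, push Z → (q_0, dcc, Z)
  read d, top Z: go to q_0, push AAZ → (q_0, cc, AAZ)
  ε-move, top A: go to q_0, push ε → (q_0, cc, AZ)
  ε-move, top A: go to q_0, push ε → (q_0, cc, Z)
  read c, top Z: go to q_0, push Z → (q_0, c, Z)
  read c, top Z: go to q_0, push Z → (q_0, ε, Z)
All input consumed in state q_0 with stack Z.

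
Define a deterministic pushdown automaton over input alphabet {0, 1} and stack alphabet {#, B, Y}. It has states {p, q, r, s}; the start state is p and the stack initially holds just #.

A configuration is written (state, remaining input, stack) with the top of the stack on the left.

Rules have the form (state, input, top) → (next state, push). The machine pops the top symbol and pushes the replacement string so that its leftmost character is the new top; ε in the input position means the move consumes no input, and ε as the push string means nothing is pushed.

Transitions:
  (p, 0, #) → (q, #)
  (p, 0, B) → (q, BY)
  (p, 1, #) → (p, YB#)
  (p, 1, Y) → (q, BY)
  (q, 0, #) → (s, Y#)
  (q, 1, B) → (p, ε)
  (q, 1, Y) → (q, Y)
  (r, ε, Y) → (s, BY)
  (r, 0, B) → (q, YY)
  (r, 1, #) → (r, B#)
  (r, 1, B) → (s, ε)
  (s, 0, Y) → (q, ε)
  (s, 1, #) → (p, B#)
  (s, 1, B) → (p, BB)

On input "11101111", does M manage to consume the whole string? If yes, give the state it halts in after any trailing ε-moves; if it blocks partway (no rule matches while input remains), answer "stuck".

stuck

(p, 11101111, #)
  read 1, top #: go to p, push YB# → (p, 1101111, YB#)
  read 1, top Y: go to q, push BY → (q, 101111, BYB#)
  read 1, top B: go to p, push ε → (p, 01111, YB#)
No transition for (p, 0, top Y); M blocks with input 01111 remaining.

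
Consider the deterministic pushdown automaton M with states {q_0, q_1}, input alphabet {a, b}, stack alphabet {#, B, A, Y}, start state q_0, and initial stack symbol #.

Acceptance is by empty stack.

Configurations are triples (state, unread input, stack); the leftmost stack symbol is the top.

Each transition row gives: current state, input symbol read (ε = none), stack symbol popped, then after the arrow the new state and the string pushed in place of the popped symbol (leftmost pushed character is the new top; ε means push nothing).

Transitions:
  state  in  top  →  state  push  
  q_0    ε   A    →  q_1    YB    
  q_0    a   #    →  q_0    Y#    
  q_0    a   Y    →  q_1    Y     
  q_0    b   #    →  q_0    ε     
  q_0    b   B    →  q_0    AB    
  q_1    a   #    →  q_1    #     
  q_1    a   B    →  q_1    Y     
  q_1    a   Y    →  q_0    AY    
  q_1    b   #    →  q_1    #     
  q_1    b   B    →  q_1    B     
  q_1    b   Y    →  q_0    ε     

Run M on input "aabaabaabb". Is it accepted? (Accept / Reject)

Accept

(q_0, aabaabaabb, #)
  read a, top #: go to q_0, push Y# → (q_0, abaabaabb, Y#)
  read a, top Y: go to q_1, push Y → (q_1, baabaabb, Y#)
  read b, top Y: go to q_0, push ε → (q_0, aabaabb, #)
  read a, top #: go to q_0, push Y# → (q_0, abaabb, Y#)
  read a, top Y: go to q_1, push Y → (q_1, baabb, Y#)
  read b, top Y: go to q_0, push ε → (q_0, aabb, #)
  read a, top #: go to q_0, push Y# → (q_0, abb, Y#)
  read a, top Y: go to q_1, push Y → (q_1, bb, Y#)
  read b, top Y: go to q_0, push ε → (q_0, b, #)
  read b, top #: go to q_0, push ε → (q_0, ε, ε)
All input consumed and the stack is empty.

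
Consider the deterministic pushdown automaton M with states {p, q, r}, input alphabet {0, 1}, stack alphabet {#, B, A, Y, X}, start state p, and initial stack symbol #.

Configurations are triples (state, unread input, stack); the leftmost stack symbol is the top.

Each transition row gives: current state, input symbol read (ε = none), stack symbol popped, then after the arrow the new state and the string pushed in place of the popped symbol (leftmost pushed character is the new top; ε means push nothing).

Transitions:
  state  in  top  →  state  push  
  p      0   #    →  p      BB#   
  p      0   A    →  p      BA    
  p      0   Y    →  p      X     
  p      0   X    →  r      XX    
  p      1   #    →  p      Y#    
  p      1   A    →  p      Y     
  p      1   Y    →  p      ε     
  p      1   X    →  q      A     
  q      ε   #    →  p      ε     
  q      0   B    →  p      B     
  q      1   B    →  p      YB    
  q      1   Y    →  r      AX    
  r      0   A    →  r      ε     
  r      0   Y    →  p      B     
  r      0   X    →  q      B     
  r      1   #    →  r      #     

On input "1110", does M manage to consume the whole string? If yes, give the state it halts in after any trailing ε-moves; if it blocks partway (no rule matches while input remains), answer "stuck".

(p, 1110, #) ⊢ (p, 110, Y#) ⊢ (p, 10, #) ⊢ (p, 0, Y#) ⊢ (p, ε, X#)
All input consumed; M is in state p.

p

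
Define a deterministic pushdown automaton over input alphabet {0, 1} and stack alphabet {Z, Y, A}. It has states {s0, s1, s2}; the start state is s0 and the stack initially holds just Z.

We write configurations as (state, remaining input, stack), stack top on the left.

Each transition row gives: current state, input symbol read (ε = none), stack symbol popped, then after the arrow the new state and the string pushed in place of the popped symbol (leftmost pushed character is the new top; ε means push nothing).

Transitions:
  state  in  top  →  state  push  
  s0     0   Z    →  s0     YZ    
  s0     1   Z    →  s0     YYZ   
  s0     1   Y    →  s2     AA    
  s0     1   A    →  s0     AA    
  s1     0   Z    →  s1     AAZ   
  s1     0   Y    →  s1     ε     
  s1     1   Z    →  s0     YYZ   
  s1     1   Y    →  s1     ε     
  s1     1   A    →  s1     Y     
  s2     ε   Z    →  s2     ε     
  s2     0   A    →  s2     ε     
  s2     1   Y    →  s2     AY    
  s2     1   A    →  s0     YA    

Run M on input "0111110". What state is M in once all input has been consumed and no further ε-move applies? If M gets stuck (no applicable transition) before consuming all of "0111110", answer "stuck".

s2

(s0, 0111110, Z)
  read 0, top Z: go to s0, push YZ → (s0, 111110, YZ)
  read 1, top Y: go to s2, push AA → (s2, 11110, AAZ)
  read 1, top A: go to s0, push YA → (s0, 1110, YAAZ)
  read 1, top Y: go to s2, push AA → (s2, 110, AAAAZ)
  read 1, top A: go to s0, push YA → (s0, 10, YAAAAZ)
  read 1, top Y: go to s2, push AA → (s2, 0, AAAAAAZ)
  read 0, top A: go to s2, push ε → (s2, ε, AAAAAZ)
All input consumed; M is in state s2.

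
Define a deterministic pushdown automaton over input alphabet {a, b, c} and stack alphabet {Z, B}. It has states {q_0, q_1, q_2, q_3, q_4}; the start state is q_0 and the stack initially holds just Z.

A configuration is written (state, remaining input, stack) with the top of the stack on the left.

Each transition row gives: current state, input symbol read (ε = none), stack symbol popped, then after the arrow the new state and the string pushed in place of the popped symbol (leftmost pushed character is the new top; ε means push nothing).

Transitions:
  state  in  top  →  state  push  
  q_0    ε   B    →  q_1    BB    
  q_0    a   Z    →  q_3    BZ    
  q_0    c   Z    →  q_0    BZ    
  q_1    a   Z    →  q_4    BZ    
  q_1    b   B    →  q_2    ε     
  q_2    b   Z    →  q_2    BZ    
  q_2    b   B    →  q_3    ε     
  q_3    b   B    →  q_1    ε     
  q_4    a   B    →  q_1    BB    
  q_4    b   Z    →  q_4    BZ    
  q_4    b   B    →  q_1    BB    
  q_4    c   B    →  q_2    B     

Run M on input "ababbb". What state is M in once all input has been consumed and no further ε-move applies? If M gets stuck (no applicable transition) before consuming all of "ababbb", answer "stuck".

(q_0, ababbb, Z)
  read a, top Z: go to q_3, push BZ → (q_3, babbb, BZ)
  read b, top B: go to q_1, push ε → (q_1, abbb, Z)
  read a, top Z: go to q_4, push BZ → (q_4, bbb, BZ)
  read b, top B: go to q_1, push BB → (q_1, bb, BBZ)
  read b, top B: go to q_2, push ε → (q_2, b, BZ)
  read b, top B: go to q_3, push ε → (q_3, ε, Z)
All input consumed; M is in state q_3.

q_3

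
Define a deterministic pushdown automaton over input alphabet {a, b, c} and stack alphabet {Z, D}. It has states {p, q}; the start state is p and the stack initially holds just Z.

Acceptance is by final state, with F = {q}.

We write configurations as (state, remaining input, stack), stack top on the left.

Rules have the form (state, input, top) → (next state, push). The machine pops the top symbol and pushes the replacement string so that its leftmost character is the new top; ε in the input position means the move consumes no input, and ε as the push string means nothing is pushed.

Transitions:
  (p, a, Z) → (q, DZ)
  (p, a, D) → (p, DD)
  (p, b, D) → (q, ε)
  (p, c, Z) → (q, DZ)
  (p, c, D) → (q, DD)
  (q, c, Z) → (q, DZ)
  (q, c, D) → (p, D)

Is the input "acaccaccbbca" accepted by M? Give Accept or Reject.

(p, acaccaccbbca, Z)
  read a, top Z: go to q, push DZ → (q, caccaccbbca, DZ)
  read c, top D: go to p, push D → (p, accaccbbca, DZ)
  read a, top D: go to p, push DD → (p, ccaccbbca, DDZ)
  read c, top D: go to q, push DD → (q, caccbbca, DDDZ)
  read c, top D: go to p, push D → (p, accbbca, DDDZ)
  read a, top D: go to p, push DD → (p, ccbbca, DDDDZ)
  read c, top D: go to q, push DD → (q, cbbca, DDDDDZ)
  read c, top D: go to p, push D → (p, bbca, DDDDDZ)
  read b, top D: go to q, push ε → (q, bca, DDDDZ)
No transition applies at (q, bca, DDDDZ); input not fully consumed.

Reject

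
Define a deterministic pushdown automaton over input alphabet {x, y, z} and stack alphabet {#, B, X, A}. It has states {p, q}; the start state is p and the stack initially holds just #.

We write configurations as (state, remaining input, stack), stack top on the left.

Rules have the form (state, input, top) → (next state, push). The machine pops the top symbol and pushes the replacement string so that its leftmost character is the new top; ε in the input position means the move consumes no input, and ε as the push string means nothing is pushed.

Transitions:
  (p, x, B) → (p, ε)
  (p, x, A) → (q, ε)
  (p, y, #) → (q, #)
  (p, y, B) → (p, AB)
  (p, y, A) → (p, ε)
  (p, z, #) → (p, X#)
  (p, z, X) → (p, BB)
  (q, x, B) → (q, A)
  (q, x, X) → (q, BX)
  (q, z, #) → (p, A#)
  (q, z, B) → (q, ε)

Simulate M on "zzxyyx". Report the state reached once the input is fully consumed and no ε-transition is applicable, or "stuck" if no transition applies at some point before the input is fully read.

p

(p, zzxyyx, #) ⊢ (p, zxyyx, X#) ⊢ (p, xyyx, BB#) ⊢ (p, yyx, B#) ⊢ (p, yx, AB#) ⊢ (p, x, B#) ⊢ (p, ε, #)
All input consumed; M is in state p.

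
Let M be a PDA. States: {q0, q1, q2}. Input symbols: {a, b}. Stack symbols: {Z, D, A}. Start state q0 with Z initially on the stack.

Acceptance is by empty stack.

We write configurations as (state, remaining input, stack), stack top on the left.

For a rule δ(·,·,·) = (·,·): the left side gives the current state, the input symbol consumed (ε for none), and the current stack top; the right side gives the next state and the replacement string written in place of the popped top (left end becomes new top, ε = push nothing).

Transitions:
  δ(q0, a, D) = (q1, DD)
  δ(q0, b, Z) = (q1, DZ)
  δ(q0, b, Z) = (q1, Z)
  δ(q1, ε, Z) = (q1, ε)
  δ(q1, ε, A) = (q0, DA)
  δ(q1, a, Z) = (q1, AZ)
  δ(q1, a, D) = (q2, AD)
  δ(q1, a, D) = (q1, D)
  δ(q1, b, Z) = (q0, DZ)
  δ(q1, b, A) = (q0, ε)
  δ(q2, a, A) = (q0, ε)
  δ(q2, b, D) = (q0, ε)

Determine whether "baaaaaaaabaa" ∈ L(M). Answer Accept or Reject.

No computation consumes all input and empties the stack.

Reject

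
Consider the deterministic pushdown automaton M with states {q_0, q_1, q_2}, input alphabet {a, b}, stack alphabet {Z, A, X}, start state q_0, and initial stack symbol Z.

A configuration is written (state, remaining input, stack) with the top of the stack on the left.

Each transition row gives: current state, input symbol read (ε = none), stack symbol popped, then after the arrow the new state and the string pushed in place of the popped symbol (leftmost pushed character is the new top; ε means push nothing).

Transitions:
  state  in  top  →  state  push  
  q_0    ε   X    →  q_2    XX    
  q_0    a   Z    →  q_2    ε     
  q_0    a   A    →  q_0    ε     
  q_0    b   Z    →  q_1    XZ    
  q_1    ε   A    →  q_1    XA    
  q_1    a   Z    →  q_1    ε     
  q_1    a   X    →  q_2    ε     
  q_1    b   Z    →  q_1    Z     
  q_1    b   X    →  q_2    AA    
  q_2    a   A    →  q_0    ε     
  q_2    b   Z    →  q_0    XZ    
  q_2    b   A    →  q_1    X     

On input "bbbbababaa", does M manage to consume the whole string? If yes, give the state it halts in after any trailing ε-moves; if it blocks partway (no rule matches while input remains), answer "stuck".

stuck

(q_0, bbbbababaa, Z)
  read b, top Z: go to q_1, push XZ → (q_1, bbbababaa, XZ)
  read b, top X: go to q_2, push AA → (q_2, bbababaa, AAZ)
  read b, top A: go to q_1, push X → (q_1, bababaa, XAZ)
  read b, top X: go to q_2, push AA → (q_2, ababaa, AAAZ)
  read a, top A: go to q_0, push ε → (q_0, babaa, AAZ)
No transition for (q_0, b, top A); M blocks with input babaa remaining.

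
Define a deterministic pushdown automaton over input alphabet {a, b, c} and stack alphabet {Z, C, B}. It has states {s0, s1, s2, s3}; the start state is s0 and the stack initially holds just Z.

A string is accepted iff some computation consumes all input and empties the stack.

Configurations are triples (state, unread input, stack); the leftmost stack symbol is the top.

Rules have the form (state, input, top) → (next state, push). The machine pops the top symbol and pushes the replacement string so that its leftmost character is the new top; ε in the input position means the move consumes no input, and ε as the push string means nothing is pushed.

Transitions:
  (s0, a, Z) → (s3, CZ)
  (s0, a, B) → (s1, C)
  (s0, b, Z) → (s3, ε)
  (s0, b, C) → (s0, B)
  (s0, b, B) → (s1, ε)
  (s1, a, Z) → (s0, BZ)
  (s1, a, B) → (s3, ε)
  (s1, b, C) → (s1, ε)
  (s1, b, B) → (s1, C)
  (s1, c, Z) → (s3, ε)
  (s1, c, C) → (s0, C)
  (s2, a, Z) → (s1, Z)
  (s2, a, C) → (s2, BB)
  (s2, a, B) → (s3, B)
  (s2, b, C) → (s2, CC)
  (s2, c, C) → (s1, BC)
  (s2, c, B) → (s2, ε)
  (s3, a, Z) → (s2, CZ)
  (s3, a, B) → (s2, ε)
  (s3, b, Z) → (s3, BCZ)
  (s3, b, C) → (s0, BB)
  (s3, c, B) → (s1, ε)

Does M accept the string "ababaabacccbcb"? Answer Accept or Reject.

(s0, ababaabacccbcb, Z)
  read a, top Z: go to s3, push CZ → (s3, babaabacccbcb, CZ)
  read b, top C: go to s0, push BB → (s0, abaabacccbcb, BBZ)
  read a, top B: go to s1, push C → (s1, baabacccbcb, CBZ)
  read b, top C: go to s1, push ε → (s1, aabacccbcb, BZ)
  read a, top B: go to s3, push ε → (s3, abacccbcb, Z)
  read a, top Z: go to s2, push CZ → (s2, bacccbcb, CZ)
  read b, top C: go to s2, push CC → (s2, acccbcb, CCZ)
  read a, top C: go to s2, push BB → (s2, cccbcb, BBCZ)
  read c, top B: go to s2, push ε → (s2, ccbcb, BCZ)
  read c, top B: go to s2, push ε → (s2, cbcb, CZ)
  read c, top C: go to s1, push BC → (s1, bcb, BCZ)
  read b, top B: go to s1, push C → (s1, cb, CCZ)
  read c, top C: go to s0, push C → (s0, b, CCZ)
  read b, top C: go to s0, push B → (s0, ε, BCZ)
All input consumed; stack is BCZ, not empty, and no further ε-move applies.

Reject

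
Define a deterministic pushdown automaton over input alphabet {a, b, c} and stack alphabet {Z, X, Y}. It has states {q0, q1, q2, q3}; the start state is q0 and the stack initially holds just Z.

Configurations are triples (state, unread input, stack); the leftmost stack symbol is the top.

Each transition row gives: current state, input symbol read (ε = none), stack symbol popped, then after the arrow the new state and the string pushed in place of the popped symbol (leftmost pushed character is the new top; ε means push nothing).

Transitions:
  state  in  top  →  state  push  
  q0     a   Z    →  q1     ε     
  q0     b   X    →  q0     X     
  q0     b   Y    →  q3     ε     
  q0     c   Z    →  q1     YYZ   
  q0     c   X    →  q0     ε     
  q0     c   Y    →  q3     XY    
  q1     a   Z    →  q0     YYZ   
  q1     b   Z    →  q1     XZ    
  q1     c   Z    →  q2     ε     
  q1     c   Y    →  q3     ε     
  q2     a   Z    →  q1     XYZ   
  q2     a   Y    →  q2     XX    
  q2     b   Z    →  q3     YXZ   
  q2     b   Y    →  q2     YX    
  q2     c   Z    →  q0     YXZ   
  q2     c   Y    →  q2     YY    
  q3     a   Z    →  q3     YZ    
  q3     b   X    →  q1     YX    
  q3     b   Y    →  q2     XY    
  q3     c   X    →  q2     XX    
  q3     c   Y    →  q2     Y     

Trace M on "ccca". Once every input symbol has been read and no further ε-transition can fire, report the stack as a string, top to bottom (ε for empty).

(q0, ccca, Z) ⊢ (q1, cca, YYZ) ⊢ (q3, ca, YZ) ⊢ (q2, a, YZ) ⊢ (q2, ε, XXZ)
All input consumed in state q2 with stack XXZ.

XXZ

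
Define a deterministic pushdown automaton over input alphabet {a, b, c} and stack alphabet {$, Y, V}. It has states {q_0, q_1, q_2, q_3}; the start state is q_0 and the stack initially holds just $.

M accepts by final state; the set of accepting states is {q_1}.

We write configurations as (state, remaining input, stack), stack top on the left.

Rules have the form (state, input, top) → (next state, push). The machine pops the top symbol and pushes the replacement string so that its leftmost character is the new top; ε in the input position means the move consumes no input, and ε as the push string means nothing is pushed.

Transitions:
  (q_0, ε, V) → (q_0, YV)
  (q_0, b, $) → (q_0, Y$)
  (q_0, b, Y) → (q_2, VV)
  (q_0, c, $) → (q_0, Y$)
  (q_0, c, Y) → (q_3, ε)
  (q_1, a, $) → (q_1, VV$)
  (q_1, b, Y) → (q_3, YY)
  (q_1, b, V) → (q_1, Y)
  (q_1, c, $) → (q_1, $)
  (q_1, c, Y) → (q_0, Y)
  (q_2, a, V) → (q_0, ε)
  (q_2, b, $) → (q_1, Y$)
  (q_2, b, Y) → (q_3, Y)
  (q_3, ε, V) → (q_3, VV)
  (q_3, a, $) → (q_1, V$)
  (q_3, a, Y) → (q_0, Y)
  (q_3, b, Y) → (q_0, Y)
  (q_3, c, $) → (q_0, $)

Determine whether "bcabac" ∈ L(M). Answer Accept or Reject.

Reject

(q_0, bcabac, $)
  read b, top $: go to q_0, push Y$ → (q_0, cabac, Y$)
  read c, top Y: go to q_3, push ε → (q_3, abac, $)
  read a, top $: go to q_1, push V$ → (q_1, bac, V$)
  read b, top V: go to q_1, push Y → (q_1, ac, Y$)
No transition applies at (q_1, ac, Y$); input not fully consumed.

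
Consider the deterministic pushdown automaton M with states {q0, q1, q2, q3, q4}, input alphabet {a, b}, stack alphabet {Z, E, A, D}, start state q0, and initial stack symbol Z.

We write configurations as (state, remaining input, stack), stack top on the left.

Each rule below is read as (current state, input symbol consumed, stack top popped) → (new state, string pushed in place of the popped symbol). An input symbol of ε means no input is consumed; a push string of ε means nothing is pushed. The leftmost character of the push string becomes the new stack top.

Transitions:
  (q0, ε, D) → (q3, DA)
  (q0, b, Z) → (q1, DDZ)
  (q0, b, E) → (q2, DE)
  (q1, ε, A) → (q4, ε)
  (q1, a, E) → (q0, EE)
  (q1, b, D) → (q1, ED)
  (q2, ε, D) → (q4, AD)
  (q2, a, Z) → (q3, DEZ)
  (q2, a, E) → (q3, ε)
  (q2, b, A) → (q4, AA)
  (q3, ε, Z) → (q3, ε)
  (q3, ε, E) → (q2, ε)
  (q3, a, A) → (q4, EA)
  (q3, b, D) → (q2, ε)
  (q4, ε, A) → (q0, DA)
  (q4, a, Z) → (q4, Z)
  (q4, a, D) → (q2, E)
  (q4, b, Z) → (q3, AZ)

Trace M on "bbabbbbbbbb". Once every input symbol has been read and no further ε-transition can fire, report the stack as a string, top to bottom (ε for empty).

(q0, bbabbbbbbbb, Z) ⊢ (q1, babbbbbbbb, DDZ) ⊢ (q1, abbbbbbbb, EDDZ) ⊢ (q0, bbbbbbbb, EEDDZ) ⊢ (q2, bbbbbbb, DEEDDZ) ⊢ (q4, bbbbbbb, ADEEDDZ) ⊢ (q0, bbbbbbb, DADEEDDZ) ⊢ (q3, bbbbbbb, DAADEEDDZ) ⊢ (q2, bbbbbb, AADEEDDZ) ⊢ (q4, bbbbb, AAADEEDDZ) ⊢ (q0, bbbbb, DAAADEEDDZ) ⊢ (q3, bbbbb, DAAAADEEDDZ) ⊢ (q2, bbbb, AAAADEEDDZ) ⊢ (q4, bbb, AAAAADEEDDZ) ⊢ (q0, bbb, DAAAAADEEDDZ) ⊢ (q3, bbb, DAAAAAADEEDDZ) ⊢ (q2, bb, AAAAAADEEDDZ) ⊢ (q4, b, AAAAAAADEEDDZ) ⊢ (q0, b, DAAAAAAADEEDDZ) ⊢ (q3, b, DAAAAAAAADEEDDZ) ⊢ (q2, ε, AAAAAAAADEEDDZ)
All input consumed in state q2 with stack AAAAAAAADEEDDZ.

AAAAAAAADEEDDZ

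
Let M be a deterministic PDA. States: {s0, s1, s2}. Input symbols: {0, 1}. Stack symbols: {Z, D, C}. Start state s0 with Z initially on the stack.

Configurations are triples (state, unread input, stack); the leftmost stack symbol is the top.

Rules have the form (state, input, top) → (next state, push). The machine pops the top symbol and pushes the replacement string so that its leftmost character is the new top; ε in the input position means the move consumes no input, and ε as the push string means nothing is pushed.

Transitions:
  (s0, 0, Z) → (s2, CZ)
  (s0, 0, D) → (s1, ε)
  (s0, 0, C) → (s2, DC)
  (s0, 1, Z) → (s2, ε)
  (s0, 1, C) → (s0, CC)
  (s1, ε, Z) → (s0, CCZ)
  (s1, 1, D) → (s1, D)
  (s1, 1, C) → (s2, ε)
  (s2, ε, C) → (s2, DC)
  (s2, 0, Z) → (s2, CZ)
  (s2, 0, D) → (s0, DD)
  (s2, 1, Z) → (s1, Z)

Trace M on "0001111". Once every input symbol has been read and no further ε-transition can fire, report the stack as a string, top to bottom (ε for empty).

(s0, 0001111, Z)
  read 0, top Z: go to s2, push CZ → (s2, 001111, CZ)
  ε-move, top C: go to s2, push DC → (s2, 001111, DCZ)
  read 0, top D: go to s0, push DD → (s0, 01111, DDCZ)
  read 0, top D: go to s1, push ε → (s1, 1111, DCZ)
  read 1, top D: go to s1, push D → (s1, 111, DCZ)
  read 1, top D: go to s1, push D → (s1, 11, DCZ)
  read 1, top D: go to s1, push D → (s1, 1, DCZ)
  read 1, top D: go to s1, push D → (s1, ε, DCZ)
All input consumed in state s1 with stack DCZ.

DCZ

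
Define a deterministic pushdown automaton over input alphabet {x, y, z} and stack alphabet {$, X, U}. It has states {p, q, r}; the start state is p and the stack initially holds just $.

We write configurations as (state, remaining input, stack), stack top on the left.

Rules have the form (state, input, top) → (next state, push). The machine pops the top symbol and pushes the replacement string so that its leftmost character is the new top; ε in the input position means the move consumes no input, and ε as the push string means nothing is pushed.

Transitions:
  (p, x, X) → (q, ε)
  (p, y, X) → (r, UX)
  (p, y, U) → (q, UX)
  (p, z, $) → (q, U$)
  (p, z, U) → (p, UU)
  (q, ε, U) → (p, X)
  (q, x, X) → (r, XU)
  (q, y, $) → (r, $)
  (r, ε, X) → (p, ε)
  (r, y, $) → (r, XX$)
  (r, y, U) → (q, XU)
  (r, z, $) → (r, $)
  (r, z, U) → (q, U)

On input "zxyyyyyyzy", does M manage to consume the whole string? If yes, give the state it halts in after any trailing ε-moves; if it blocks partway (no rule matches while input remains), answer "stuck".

(p, zxyyyyyyzy, $)
  read z, top $: go to q, push U$ → (q, xyyyyyyzy, U$)
  ε-move, top U: go to p, push X → (p, xyyyyyyzy, X$)
  read x, top X: go to q, push ε → (q, yyyyyyzy, $)
  read y, top $: go to r, push $ → (r, yyyyyzy, $)
  read y, top $: go to r, push XX$ → (r, yyyyzy, XX$)
  ε-move, top X: go to p, push ε → (p, yyyyzy, X$)
  read y, top X: go to r, push UX → (r, yyyzy, UX$)
  read y, top U: go to q, push XU → (q, yyzy, XUX$)
No transition for (q, y, top X); M blocks with input yyzy remaining.

stuck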